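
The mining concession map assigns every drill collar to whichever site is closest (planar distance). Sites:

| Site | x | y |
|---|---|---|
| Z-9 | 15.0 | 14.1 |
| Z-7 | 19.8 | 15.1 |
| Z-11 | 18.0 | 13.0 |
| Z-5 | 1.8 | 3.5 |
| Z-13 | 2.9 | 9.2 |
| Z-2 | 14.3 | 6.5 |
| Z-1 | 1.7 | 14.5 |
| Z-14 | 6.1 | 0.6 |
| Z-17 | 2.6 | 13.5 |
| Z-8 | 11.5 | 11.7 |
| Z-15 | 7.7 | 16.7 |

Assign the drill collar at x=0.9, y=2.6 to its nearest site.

Squared distances to each site:
Z-9: 331.060; Z-7: 513.460; Z-11: 400.570; Z-5: 1.620; Z-13: 47.560; Z-2: 194.770; Z-1: 142.250; Z-14: 31.040; Z-17: 121.700; Z-8: 195.170; Z-15: 245.050.
Minimum at Z-5.

Z-5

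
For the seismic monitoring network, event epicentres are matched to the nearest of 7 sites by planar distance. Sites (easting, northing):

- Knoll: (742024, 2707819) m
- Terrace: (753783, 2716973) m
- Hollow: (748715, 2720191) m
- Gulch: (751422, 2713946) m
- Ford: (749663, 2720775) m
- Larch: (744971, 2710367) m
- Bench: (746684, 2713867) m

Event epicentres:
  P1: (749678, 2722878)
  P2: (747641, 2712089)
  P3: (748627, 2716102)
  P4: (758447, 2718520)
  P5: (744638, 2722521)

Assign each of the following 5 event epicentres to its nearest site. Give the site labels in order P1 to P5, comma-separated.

P1 → Ford (d²=4422834.00)
P2 → Bench (d²=4077133.00)
P3 → Bench (d²=8770474.00)
P4 → Terrace (d²=24146105.00)
P5 → Hollow (d²=22050829.00)

Ford, Bench, Bench, Terrace, Hollow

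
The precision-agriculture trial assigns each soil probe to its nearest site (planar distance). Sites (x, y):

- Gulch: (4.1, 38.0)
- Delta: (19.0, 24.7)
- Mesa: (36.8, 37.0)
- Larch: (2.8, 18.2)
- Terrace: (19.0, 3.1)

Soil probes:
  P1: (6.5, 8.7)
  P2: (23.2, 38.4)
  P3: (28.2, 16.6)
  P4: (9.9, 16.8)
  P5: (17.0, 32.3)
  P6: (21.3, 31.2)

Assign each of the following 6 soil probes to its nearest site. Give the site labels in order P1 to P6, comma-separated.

P1 → Larch (d²=103.94)
P2 → Mesa (d²=186.92)
P3 → Delta (d²=150.25)
P4 → Larch (d²=52.37)
P5 → Delta (d²=61.76)
P6 → Delta (d²=47.54)

Larch, Mesa, Delta, Larch, Delta, Delta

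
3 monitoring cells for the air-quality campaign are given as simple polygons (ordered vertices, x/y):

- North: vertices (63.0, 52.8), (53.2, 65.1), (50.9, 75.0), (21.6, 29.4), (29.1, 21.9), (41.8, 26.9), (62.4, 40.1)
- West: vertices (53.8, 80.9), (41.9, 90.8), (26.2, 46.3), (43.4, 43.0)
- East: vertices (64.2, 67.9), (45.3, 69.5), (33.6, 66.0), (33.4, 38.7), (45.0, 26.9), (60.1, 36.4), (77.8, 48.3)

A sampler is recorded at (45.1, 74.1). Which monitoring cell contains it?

West

Cast a ray rightward from (45.1, 74.1). For each polygon, the edges (by vertex number in listed order) whose endpoints lie on opposite sides of y = 74.1, where each meets that height, and whether that is right or left of the point:
North: 2–3 at x≈51.11 (right), 3–4 at x≈50.32 (right) → 2 crossings.
West: 2–3 at x≈36.01 (left), 4–1 at x≈51.93 (right) → 1 crossing.
East: no edge straddles that height → 0 crossings.
Only West has an odd count, so the point is inside West.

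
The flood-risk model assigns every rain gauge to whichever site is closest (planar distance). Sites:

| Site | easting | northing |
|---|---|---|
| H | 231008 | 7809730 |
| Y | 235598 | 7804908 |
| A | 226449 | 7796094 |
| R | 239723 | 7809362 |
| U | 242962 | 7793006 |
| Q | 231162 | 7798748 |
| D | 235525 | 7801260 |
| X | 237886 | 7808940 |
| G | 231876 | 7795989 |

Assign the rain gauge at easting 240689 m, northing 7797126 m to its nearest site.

U

Squared distances to each site:
H: 252582577.000; Y: 86477805.000; A: 203842624.000; R: 150652852.000; U: 22140929.000; Q: 93394613.000; D: 43756852.000; X: 147427405.000; G: 78961738.000.
Minimum at U.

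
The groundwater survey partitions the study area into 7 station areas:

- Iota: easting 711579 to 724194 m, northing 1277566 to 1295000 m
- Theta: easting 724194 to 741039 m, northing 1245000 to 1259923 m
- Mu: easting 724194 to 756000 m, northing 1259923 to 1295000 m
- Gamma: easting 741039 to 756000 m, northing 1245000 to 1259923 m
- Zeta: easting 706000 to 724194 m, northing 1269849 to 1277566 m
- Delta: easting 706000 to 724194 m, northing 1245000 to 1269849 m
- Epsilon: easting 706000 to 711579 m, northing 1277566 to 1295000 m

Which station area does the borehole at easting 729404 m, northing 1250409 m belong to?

Theta

The point has easting = 729404 and northing = 1250409.
Only Theta satisfies 724194 ≤ easting ≤ 741039 and 1245000 ≤ northing ≤ 1259923.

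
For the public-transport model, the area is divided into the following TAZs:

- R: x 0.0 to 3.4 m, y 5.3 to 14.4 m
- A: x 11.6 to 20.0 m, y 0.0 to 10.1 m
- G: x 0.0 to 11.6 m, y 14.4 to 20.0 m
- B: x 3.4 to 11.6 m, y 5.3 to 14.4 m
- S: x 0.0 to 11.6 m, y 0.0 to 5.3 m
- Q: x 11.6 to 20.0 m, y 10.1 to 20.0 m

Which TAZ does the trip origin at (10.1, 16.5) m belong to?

G

The point has x = 10.1 and y = 16.5.
Only G satisfies 0.0 ≤ x ≤ 11.6 and 14.4 ≤ y ≤ 20.0.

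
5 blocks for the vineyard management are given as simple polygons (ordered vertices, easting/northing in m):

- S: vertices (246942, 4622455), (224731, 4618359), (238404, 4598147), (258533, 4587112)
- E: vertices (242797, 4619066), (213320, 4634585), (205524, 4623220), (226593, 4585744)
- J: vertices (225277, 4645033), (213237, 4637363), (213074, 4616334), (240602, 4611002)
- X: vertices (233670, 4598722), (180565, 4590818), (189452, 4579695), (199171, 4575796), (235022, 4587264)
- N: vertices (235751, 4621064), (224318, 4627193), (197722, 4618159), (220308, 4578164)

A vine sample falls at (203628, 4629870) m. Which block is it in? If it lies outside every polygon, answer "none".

none

Cast a ray rightward from (203628, 4629870). For each polygon, the edges (by vertex number in listed order) whose endpoints lie on opposite sides of northing = 4629870, where each meets that height, and whether that is right or left of the point:
S: no edge straddles that height → 0 crossings.
E: 1–2 at easting≈222275.7 (right), 2–3 at easting≈210085.7 (right) → 2 crossings.
J: 2–3 at easting≈213178.9 (right), 4–1 at easting≈232105.3 (right) → 2 crossings.
X: no edge straddles that height → 0 crossings.
N: no edge straddles that height → 0 crossings.
All counts are even, so the point lies outside every listed polygon.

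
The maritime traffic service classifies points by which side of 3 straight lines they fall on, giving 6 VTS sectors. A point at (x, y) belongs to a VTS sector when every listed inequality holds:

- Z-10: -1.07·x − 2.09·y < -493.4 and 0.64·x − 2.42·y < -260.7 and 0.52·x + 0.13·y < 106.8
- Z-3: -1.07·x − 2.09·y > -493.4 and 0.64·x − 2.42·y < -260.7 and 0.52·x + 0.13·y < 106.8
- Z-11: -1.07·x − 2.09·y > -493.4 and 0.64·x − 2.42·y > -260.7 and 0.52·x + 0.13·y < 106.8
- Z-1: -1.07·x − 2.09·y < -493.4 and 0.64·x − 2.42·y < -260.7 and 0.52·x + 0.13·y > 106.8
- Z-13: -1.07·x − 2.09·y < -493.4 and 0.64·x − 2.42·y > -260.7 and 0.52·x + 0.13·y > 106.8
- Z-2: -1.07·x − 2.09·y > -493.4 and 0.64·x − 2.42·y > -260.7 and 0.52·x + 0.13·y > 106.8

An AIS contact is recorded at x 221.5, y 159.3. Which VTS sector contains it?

Z-13

-1.07·221.5 − 2.09·159.3 = -569.942, which is < -493.4
0.64·221.5 − 2.42·159.3 = -243.746, which is > -260.7
0.52·221.5 + 0.13·159.3 = 135.889, which is > 106.8
This sign pattern matches Z-13.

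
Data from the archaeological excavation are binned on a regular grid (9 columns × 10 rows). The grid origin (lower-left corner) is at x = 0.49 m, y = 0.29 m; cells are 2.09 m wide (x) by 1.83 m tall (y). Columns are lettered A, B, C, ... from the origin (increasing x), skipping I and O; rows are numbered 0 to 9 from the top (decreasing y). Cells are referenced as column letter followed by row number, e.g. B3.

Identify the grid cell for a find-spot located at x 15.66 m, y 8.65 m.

Column index: ⌊(15.66 − 0.49) / 2.09⌋ = ⌊7.258⌋ = 7 → column H
Row offset from origin: ⌊(8.65 − 0.29) / 1.83⌋ = ⌊4.568⌋ = 4 → row 5 (counted from top)

H5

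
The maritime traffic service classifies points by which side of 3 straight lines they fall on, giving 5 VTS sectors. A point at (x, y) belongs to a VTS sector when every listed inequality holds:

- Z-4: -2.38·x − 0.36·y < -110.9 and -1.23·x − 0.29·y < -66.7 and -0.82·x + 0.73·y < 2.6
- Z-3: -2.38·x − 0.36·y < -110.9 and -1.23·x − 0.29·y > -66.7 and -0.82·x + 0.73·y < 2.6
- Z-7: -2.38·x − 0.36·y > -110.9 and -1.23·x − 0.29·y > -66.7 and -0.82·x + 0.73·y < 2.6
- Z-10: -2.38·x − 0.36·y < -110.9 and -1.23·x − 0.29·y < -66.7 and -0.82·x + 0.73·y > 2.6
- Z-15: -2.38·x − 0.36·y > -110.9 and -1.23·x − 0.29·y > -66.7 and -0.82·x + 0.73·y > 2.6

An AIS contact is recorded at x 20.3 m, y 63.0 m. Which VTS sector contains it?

-2.38·20.3 − 0.36·63.0 = -70.994, which is > -110.9
-1.23·20.3 − 0.29·63.0 = -43.239, which is > -66.7
-0.82·20.3 + 0.73·63.0 = 29.344, which is > 2.6
This sign pattern matches Z-15.

Z-15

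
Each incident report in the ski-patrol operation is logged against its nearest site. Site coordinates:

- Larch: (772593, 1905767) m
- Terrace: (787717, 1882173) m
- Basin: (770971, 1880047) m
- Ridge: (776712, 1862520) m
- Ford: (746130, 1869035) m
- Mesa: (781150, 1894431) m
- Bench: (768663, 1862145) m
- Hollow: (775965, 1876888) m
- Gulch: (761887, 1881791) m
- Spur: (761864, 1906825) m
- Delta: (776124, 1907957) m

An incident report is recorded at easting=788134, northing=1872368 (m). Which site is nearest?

Terrace

Squared distances to each site:
Larch: 1357015882.000; Terrace: 96311914.000; Basin: 353535610.000; Ridge: 227445188.000; Ford: 1775444905.000; Mesa: 535552225.000; Bench: 483629570.000; Hollow: 168514961.000; Gulch: 777697938.000; Spur: 1877397749.000; Delta: 1410817021.000.
Minimum at Terrace.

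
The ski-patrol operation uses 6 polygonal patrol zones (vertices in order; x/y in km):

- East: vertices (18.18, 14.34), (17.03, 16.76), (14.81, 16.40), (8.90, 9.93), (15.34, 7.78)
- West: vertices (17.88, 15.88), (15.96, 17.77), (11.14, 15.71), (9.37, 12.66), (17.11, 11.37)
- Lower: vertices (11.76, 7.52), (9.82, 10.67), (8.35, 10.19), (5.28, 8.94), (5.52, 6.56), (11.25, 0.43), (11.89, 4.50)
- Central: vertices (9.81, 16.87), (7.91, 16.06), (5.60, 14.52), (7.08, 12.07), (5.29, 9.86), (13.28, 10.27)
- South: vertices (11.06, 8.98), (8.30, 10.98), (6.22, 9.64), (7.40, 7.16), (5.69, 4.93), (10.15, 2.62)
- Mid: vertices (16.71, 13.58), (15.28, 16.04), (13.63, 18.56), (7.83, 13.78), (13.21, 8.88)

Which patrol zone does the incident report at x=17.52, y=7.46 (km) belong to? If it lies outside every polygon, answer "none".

Cast a ray rightward from (17.52, 7.46). For each polygon, the edges (by vertex number in listed order) whose endpoints lie on opposite sides of y = 7.46, where each meets that height, and whether that is right or left of the point:
East: no edge straddles that height → 0 crossings.
West: no edge straddles that height → 0 crossings.
Lower: 4–5 at x≈5.429 (left), 7–1 at x≈11.763 (left) → 0 crossings.
Central: no edge straddles that height → 0 crossings.
South: 3–4 at x≈7.257 (left), 6–1 at x≈10.843 (left) → 0 crossings.
Mid: no edge straddles that height → 0 crossings.
All counts are even, so the point lies outside every listed polygon.

none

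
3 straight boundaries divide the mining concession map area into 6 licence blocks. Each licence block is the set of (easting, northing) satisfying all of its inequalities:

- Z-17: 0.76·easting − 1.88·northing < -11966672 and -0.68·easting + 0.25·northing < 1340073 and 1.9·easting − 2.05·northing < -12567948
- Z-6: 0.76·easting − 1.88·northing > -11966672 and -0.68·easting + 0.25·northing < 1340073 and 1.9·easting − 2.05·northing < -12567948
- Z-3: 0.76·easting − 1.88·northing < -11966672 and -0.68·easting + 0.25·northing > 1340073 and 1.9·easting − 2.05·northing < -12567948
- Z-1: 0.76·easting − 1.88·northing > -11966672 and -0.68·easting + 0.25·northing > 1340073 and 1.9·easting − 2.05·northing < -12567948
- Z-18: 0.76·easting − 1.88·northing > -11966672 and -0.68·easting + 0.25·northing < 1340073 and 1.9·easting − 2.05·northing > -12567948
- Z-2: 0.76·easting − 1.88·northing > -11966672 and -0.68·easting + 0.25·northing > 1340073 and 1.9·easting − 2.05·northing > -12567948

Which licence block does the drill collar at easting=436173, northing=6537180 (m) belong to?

Z-6

0.76·436173 − 1.88·6537180 = -11958406.920, which is > -11966672
-0.68·436173 + 0.25·6537180 = 1337697.360, which is < 1340073
1.9·436173 − 2.05·6537180 = -12572490.300, which is < -12567948
This sign pattern matches Z-6.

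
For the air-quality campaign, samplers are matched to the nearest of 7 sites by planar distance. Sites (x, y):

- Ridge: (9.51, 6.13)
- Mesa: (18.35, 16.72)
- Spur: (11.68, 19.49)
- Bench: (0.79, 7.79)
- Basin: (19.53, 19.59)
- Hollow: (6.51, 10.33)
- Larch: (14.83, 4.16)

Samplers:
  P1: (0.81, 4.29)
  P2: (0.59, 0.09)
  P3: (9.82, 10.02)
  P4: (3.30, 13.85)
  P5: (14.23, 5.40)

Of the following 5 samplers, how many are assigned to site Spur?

P1 → Bench
P2 → Bench
P3 → Hollow
P4 → Hollow
P5 → Larch
0 of the 5 go to Spur.

0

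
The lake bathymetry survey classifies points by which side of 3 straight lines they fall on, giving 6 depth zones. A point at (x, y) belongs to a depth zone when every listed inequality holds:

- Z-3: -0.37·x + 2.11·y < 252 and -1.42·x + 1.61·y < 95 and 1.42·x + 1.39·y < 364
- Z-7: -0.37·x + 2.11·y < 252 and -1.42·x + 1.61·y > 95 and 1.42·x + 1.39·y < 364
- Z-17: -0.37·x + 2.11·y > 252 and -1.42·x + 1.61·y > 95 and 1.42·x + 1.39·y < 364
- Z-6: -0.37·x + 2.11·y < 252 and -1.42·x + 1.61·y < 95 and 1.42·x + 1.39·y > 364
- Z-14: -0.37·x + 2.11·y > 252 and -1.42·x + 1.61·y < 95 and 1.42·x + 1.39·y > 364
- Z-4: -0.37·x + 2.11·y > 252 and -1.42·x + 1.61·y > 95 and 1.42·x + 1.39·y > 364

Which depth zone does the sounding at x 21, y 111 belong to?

-0.37·21 + 2.11·111 = 226.440, which is < 252
-1.42·21 + 1.61·111 = 148.890, which is > 95
1.42·21 + 1.39·111 = 184.110, which is < 364
This sign pattern matches Z-7.

Z-7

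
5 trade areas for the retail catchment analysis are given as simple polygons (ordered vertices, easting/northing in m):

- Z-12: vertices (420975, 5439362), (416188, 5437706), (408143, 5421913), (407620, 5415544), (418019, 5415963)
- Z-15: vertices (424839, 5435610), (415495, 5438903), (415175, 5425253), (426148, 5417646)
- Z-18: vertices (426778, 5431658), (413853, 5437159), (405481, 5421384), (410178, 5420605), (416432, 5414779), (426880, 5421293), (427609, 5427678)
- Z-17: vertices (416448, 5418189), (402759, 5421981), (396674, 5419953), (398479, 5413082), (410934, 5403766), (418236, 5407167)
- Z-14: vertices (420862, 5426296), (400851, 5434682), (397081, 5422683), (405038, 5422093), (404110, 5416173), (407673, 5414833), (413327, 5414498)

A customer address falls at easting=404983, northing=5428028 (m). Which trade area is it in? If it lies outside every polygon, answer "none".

Cast a ray rightward from (404983, 5428028). For each polygon, the edges (by vertex number in listed order) whose endpoints lie on opposite sides of northing = 5428028, where each meets that height, and whether that is right or left of the point:
Z-12: 2–3 at easting≈411258.0 (right), 5–1 at easting≈419543.2 (right) → 2 crossings.
Z-15: 2–3 at easting≈415240.1 (right), 4–1 at easting≈425391.5 (right) → 2 crossings.
Z-18: 2–3 at easting≈409007.1 (right), 7–1 at easting≈427535.9 (right) → 2 crossings.
Z-17: no edge straddles that height → 0 crossings.
Z-14: 1–2 at easting≈416729.0 (right), 2–3 at easting≈398760.4 (left) → 1 crossing.
Only Z-14 has an odd count, so the point is inside Z-14.

Z-14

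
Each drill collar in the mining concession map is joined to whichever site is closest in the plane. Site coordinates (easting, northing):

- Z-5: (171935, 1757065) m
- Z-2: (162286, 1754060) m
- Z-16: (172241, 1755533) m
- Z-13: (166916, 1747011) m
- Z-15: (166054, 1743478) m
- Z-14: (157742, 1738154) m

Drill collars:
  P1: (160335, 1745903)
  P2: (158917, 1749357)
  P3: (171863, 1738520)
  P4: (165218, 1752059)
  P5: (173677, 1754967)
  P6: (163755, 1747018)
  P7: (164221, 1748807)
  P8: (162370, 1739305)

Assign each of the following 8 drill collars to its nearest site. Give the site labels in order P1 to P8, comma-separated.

Z-15, Z-2, Z-15, Z-2, Z-16, Z-13, Z-13, Z-14

P1 → Z-15 (d²=38587586.00)
P2 → Z-2 (d²=33468370.00)
P3 → Z-15 (d²=58326245.00)
P4 → Z-2 (d²=12600625.00)
P5 → Z-16 (d²=2382452.00)
P6 → Z-13 (d²=9991970.00)
P7 → Z-13 (d²=10488641.00)
P8 → Z-14 (d²=22743185.00)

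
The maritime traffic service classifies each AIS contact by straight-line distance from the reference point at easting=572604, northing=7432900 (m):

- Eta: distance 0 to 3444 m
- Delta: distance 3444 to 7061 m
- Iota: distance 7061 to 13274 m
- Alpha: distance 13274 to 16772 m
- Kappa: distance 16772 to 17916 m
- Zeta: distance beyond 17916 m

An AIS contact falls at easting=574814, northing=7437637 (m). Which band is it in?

Distance = √((574814−572604)² + (7437637−7432900)²) = √(4884100.000 + 22439169.000) = 5227.166 m.
3444 ≤ 5227.166 < 7061 → Delta.

Delta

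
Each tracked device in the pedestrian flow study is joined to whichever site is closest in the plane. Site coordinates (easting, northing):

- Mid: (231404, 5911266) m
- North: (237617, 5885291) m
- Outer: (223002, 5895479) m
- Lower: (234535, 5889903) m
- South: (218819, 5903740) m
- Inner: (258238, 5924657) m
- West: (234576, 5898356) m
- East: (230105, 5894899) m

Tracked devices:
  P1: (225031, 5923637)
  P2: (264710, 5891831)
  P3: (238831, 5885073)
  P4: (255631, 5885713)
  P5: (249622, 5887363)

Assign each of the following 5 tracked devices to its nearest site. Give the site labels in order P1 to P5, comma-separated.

P1 → Mid (d²=193656770.00)
P2 → North (d²=776802249.00)
P3 → North (d²=1521320.00)
P4 → North (d²=324682280.00)
P5 → North (d²=148413209.00)

Mid, North, North, North, North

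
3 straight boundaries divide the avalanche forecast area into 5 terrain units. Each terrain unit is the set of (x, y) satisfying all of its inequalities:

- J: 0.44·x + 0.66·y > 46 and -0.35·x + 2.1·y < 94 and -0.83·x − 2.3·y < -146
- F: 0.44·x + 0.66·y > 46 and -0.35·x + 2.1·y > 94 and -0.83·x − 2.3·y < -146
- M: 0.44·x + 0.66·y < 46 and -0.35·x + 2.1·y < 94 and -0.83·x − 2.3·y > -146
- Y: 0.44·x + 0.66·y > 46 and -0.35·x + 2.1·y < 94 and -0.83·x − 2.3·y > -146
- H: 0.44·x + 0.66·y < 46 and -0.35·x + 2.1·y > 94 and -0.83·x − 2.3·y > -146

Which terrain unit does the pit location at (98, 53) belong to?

J

0.44·98 + 0.66·53 = 78.100, which is > 46
-0.35·98 + 2.1·53 = 77.000, which is < 94
-0.83·98 − 2.3·53 = -203.240, which is < -146
This sign pattern matches J.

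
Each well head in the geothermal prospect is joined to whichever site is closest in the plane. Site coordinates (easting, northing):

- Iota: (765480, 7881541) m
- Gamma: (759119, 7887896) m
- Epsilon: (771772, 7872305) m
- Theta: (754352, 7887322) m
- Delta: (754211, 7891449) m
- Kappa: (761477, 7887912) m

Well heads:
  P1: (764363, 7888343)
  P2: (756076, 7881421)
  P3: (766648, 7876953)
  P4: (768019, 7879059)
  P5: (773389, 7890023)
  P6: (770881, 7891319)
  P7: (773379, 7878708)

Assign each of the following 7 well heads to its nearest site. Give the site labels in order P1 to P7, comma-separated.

P1 → Kappa (d²=8514757.00)
P2 → Theta (d²=37793977.00)
P3 → Iota (d²=22413968.00)
P4 → Iota (d²=12606845.00)
P5 → Iota (d²=134496605.00)
P6 → Kappa (d²=100042865.00)
P7 → Epsilon (d²=43580858.00)

Kappa, Theta, Iota, Iota, Iota, Kappa, Epsilon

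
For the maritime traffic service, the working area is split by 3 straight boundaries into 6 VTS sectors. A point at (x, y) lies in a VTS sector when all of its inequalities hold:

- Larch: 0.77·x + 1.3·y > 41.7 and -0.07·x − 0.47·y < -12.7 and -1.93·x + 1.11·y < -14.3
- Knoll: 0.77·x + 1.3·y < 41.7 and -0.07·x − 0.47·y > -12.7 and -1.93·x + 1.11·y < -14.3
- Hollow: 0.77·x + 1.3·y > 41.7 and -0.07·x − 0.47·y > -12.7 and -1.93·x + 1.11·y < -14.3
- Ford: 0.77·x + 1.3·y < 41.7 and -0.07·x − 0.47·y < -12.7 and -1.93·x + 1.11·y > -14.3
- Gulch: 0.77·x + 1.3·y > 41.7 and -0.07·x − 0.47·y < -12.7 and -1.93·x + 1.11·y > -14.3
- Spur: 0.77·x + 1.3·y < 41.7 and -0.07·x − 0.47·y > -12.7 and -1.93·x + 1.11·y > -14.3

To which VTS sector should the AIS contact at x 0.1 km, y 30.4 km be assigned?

Ford

0.77·0.1 + 1.3·30.4 = 39.597, which is < 41.7
-0.07·0.1 − 0.47·30.4 = -14.295, which is < -12.7
-1.93·0.1 + 1.11·30.4 = 33.551, which is > -14.3
This sign pattern matches Ford.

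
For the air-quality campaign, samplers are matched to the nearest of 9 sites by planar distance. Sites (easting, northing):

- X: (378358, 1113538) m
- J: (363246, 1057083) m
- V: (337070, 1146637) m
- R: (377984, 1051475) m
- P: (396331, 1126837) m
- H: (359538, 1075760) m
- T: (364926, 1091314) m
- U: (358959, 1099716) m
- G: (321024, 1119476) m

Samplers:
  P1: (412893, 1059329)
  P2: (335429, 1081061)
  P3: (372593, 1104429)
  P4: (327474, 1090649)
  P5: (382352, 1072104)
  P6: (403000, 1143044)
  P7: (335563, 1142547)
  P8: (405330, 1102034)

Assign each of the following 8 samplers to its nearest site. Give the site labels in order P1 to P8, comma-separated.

P1 → R (d²=1280323597.00)
P2 → H (d²=609344482.00)
P3 → X (d²=116209106.00)
P4 → G (d²=872598429.00)
P5 → R (d²=444635065.00)
P6 → P (d²=307142410.00)
P7 → V (d²=18999149.00)
P8 → P (d²=696170810.00)

R, H, X, G, R, P, V, P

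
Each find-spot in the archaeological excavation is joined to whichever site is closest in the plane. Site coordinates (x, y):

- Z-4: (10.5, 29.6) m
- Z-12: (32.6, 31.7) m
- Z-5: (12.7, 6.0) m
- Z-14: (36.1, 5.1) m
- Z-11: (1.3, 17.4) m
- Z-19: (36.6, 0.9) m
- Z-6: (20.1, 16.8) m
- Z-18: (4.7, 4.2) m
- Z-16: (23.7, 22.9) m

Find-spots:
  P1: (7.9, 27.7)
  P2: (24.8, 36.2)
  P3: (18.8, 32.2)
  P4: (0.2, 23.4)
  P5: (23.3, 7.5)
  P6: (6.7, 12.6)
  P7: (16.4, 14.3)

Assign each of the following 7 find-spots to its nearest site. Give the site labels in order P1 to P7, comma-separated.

P1 → Z-4 (d²=10.37)
P2 → Z-12 (d²=81.09)
P3 → Z-4 (d²=75.65)
P4 → Z-11 (d²=37.21)
P5 → Z-6 (d²=96.73)
P6 → Z-11 (d²=52.20)
P7 → Z-6 (d²=19.94)

Z-4, Z-12, Z-4, Z-11, Z-6, Z-11, Z-6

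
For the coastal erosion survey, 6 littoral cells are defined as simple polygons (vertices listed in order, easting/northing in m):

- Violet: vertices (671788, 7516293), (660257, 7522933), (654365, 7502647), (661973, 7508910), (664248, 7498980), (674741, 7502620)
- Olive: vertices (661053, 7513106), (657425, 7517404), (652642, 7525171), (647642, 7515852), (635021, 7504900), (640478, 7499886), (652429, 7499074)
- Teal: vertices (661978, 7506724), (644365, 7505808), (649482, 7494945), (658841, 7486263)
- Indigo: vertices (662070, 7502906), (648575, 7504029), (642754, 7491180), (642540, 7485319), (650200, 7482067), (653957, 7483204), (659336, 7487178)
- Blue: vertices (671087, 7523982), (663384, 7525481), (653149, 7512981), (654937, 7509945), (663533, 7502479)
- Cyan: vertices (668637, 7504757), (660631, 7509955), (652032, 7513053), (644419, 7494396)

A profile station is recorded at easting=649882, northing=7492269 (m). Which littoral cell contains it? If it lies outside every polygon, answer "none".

Cast a ray rightward from (649882, 7492269). For each polygon, the edges (by vertex number in listed order) whose endpoints lie on opposite sides of northing = 7492269, where each meets that height, and whether that is right or left of the point:
Violet: no edge straddles that height → 0 crossings.
Olive: no edge straddles that height → 0 crossings.
Teal: 3–4 at easting≈652366.7 (right), 4–1 at easting≈659761.8 (right) → 2 crossings.
Indigo: 2–3 at easting≈643247.4 (left), 7–1 at easting≈660221.0 (right) → 1 crossing.
Blue: no edge straddles that height → 0 crossings.
Cyan: no edge straddles that height → 0 crossings.
Only Indigo has an odd count, so the point is inside Indigo.

Indigo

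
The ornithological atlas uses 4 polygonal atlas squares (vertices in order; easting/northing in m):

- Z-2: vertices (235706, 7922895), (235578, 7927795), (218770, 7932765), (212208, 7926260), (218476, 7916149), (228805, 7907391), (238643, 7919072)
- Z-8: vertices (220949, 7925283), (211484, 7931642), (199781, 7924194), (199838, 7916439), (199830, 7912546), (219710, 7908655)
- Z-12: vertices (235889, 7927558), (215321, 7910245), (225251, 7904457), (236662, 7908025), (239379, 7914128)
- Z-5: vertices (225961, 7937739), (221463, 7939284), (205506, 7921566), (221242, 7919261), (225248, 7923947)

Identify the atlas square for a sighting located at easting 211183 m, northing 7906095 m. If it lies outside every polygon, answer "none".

none

Cast a ray rightward from (211183, 7906095). For each polygon, the edges (by vertex number in listed order) whose endpoints lie on opposite sides of northing = 7906095, where each meets that height, and whether that is right or left of the point:
Z-2: no edge straddles that height → 0 crossings.
Z-8: no edge straddles that height → 0 crossings.
Z-12: 2–3 at easting≈222440.8 (right), 3–4 at easting≈230489.6 (right) → 2 crossings.
Z-5: no edge straddles that height → 0 crossings.
All counts are even, so the point lies outside every listed polygon.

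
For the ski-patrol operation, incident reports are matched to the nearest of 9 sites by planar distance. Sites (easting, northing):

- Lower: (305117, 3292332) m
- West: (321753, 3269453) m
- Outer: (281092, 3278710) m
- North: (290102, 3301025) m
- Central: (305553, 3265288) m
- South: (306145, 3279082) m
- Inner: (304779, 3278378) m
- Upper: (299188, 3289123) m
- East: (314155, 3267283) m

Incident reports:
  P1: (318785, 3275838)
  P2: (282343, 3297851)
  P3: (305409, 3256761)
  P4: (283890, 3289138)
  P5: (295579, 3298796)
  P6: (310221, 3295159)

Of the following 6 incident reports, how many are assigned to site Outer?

P1 → West
P2 → North
P3 → Central
P4 → Outer
P5 → North
P6 → Lower
1 of the 6 goes to Outer.

1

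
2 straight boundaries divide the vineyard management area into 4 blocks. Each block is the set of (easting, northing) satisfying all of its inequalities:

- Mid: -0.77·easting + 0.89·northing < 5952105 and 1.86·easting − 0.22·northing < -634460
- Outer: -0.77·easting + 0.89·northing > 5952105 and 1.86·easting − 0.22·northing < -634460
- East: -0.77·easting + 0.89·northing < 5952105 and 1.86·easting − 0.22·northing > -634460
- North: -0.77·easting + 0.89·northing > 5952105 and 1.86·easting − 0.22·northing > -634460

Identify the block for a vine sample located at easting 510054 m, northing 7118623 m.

East

-0.77·510054 + 0.89·7118623 = 5942832.890, which is < 5952105
1.86·510054 − 0.22·7118623 = -617396.620, which is > -634460
This sign pattern matches East.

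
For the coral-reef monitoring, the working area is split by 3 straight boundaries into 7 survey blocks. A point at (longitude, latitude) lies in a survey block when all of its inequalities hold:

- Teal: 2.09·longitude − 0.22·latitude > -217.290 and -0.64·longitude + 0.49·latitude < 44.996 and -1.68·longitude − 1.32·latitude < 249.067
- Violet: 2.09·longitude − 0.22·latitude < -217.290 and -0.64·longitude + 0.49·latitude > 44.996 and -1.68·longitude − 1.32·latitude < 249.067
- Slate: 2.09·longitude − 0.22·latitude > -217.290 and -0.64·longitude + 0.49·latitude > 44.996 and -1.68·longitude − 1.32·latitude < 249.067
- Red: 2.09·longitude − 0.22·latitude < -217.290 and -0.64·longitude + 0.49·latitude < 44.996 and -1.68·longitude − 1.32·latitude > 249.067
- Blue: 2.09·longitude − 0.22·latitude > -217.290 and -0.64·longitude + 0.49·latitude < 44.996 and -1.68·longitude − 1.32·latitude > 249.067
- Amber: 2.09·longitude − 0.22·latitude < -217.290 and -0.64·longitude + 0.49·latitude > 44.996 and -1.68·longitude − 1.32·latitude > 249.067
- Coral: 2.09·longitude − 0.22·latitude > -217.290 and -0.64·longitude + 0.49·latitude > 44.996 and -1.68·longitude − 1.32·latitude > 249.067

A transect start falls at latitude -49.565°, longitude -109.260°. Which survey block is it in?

Violet

2.09·-109.260 − 0.22·-49.565 = -217.449, which is < -217.290
-0.64·-109.260 + 0.49·-49.565 = 45.640, which is > 44.996
-1.68·-109.260 − 1.32·-49.565 = 248.983, which is < 249.067
This sign pattern matches Violet.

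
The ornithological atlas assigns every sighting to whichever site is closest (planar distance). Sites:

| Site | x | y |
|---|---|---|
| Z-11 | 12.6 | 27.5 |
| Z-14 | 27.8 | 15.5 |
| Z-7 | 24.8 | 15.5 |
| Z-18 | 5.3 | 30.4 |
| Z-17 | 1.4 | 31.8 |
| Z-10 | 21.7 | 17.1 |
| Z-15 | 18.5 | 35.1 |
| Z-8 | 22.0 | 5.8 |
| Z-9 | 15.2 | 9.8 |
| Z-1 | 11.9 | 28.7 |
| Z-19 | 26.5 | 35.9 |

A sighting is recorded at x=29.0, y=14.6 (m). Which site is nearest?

Squared distances to each site:
Z-11: 435.370; Z-14: 2.250; Z-7: 18.450; Z-18: 811.330; Z-17: 1057.600; Z-10: 59.540; Z-15: 530.500; Z-8: 126.440; Z-9: 213.480; Z-1: 491.220; Z-19: 459.940.
Minimum at Z-14.

Z-14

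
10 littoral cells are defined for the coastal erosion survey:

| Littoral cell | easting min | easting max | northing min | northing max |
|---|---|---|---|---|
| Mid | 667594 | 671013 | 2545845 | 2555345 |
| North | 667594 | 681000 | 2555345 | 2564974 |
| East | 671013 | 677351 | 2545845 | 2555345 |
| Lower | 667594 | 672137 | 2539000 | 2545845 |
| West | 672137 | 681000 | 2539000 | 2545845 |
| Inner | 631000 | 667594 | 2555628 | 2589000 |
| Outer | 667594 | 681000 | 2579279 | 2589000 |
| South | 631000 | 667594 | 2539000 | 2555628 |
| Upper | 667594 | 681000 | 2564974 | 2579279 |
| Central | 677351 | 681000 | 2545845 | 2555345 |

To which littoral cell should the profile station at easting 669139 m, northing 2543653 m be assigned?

The point has easting = 669139 and northing = 2543653.
Only Lower satisfies 667594 ≤ easting ≤ 672137 and 2539000 ≤ northing ≤ 2545845.

Lower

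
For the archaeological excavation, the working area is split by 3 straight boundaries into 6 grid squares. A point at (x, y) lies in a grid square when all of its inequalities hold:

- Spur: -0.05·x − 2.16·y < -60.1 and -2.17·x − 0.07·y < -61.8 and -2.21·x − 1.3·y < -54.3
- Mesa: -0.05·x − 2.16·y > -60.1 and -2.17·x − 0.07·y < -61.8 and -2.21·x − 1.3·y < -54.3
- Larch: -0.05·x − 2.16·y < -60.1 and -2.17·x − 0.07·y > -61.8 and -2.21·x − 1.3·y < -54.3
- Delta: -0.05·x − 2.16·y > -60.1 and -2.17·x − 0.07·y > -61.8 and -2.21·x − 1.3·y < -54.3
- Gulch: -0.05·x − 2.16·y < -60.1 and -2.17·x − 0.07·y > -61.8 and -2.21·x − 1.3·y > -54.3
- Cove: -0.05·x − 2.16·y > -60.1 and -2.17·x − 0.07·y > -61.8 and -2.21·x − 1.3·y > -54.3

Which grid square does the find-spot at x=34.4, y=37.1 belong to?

-0.05·34.4 − 2.16·37.1 = -81.856, which is < -60.1
-2.17·34.4 − 0.07·37.1 = -77.245, which is < -61.8
-2.21·34.4 − 1.3·37.1 = -124.254, which is < -54.3
This sign pattern matches Spur.

Spur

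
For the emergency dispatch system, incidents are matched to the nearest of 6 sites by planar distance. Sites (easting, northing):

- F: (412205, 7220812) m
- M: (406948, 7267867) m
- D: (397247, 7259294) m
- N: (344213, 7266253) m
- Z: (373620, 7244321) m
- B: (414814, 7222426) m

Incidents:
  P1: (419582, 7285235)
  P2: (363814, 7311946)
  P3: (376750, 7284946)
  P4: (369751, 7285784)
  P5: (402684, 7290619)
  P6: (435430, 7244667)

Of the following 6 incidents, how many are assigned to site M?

2

P1 → M
P2 → N
P3 → D
P4 → N
P5 → M
P6 → B
2 of the 6 go to M.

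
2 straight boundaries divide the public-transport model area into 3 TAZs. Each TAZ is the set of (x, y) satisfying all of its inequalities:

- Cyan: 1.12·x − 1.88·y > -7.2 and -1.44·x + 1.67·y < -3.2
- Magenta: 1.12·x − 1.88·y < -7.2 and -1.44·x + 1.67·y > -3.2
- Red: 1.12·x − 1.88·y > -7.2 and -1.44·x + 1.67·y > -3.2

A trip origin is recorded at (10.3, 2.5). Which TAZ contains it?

Cyan

1.12·10.3 − 1.88·2.5 = 6.836, which is > -7.2
-1.44·10.3 + 1.67·2.5 = -10.657, which is < -3.2
This sign pattern matches Cyan.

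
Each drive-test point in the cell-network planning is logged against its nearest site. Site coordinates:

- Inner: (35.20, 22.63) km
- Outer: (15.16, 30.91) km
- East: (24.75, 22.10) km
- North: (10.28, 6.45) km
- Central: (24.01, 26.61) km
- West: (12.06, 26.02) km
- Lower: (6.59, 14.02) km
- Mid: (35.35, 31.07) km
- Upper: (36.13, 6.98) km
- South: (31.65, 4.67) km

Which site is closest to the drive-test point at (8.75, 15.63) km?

Lower

Squared distances to each site:
Inner: 748.603; Outer: 274.567; East: 297.861; North: 86.613; Central: 353.428; West: 118.908; Lower: 7.258; Mid: 945.954; Upper: 824.487; South: 644.532.
Minimum at Lower.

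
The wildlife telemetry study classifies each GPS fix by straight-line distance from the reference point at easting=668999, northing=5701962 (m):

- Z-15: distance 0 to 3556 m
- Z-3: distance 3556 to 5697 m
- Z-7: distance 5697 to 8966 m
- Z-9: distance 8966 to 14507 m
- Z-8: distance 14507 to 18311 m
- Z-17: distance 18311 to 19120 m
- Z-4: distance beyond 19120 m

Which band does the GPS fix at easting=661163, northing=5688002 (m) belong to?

Z-8

Distance = √((661163−668999)² + (5688002−5701962)²) = √(61402896.000 + 194881600.000) = 16008.888 m.
14507 ≤ 16008.888 < 18311 → Z-8.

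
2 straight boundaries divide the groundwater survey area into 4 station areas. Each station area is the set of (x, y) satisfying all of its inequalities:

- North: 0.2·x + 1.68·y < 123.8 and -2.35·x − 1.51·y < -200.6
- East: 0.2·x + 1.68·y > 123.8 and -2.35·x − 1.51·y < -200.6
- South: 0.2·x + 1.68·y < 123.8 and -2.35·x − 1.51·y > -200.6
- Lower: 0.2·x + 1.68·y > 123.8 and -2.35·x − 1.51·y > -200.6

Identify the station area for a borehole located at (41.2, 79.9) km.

East

0.2·41.2 + 1.68·79.9 = 142.472, which is > 123.8
-2.35·41.2 − 1.51·79.9 = -217.469, which is < -200.6
This sign pattern matches East.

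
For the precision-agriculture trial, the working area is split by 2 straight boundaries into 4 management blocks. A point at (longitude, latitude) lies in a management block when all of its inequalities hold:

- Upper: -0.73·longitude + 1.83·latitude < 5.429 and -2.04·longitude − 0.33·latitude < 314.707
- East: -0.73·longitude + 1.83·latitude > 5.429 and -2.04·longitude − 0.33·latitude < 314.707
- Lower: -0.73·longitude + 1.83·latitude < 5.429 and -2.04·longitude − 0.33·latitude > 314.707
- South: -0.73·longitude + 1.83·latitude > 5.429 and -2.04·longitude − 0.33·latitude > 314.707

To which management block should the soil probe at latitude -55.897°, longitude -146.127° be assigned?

-0.73·-146.127 + 1.83·-55.897 = 4.381, which is < 5.429
-2.04·-146.127 − 0.33·-55.897 = 316.545, which is > 314.707
This sign pattern matches Lower.

Lower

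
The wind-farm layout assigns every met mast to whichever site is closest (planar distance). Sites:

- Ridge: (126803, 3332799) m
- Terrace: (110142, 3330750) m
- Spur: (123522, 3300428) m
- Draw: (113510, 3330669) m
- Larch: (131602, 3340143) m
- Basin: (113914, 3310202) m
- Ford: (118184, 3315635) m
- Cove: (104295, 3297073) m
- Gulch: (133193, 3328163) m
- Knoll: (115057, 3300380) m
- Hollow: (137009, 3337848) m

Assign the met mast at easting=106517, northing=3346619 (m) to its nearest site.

Squared distances to each site:
Ridge: 602514196.000; Terrace: 264965786.000; Spur: 2422778506.000; Draw: 303304549.000; Larch: 671195801.000; Basin: 1380913498.000; Ford: 1096127145.000; Cove: 2459743400.000; Gulch: 1052232912.000; Knoll: 2210976721.000; Hollow: 1006692505.000.
Minimum at Terrace.

Terrace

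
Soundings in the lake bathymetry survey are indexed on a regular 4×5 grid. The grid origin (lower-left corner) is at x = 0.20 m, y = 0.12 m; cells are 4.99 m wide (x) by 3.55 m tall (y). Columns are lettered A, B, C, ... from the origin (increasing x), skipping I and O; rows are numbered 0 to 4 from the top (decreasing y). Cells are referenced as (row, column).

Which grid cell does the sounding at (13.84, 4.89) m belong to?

(3, C)

Column index: ⌊(13.84 − 0.20) / 4.99⌋ = ⌊2.733⌋ = 2 → column C
Row offset from origin: ⌊(4.89 − 0.12) / 3.55⌋ = ⌊1.344⌋ = 1 → row 3 (counted from top)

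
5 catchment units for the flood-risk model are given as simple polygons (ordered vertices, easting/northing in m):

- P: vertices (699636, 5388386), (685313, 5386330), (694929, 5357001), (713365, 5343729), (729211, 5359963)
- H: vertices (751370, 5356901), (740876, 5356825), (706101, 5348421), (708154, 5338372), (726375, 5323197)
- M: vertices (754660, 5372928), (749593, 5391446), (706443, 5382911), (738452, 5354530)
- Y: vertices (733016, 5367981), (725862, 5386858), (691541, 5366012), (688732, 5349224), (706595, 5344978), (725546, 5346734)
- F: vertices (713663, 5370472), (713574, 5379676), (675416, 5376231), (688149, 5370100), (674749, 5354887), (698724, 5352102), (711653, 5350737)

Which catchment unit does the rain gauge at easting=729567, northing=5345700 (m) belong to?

H

Cast a ray rightward from (729567, 5345700). For each polygon, the edges (by vertex number in listed order) whose endpoints lie on opposite sides of northing = 5345700, where each meets that height, and whether that is right or left of the point:
P: 3–4 at easting≈710627.1 (left), 4–5 at easting≈715288.9 (left) → 0 crossings.
H: 3–4 at easting≈706656.9 (left), 5–1 at easting≈743063.3 (right) → 1 crossing.
M: no edge straddles that height → 0 crossings.
Y: 4–5 at easting≈703557.5 (left), 5–6 at easting≈714386.9 (left) → 0 crossings.
F: no edge straddles that height → 0 crossings.
Only H has an odd count, so the point is inside H.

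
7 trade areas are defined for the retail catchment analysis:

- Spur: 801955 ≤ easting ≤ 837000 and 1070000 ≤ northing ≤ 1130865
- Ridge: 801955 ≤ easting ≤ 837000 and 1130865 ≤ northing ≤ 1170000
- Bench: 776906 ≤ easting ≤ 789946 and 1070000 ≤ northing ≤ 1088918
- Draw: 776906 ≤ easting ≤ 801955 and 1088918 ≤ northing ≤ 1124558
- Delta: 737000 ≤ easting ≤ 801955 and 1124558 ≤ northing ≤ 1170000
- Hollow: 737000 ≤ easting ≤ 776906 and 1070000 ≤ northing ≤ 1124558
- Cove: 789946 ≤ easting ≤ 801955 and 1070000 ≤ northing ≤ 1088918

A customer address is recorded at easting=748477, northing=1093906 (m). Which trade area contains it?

Hollow

The point has easting = 748477 and northing = 1093906.
Only Hollow satisfies 737000 ≤ easting ≤ 776906 and 1070000 ≤ northing ≤ 1124558.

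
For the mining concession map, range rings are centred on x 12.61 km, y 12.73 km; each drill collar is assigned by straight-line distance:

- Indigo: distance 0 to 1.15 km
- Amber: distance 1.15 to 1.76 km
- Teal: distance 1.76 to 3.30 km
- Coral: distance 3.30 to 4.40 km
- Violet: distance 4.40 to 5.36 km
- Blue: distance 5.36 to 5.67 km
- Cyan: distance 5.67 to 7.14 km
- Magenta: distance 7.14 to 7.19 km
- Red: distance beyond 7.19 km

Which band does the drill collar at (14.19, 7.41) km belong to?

Distance = √((14.19−12.61)² + (7.41−12.73)²) = √(2.496 + 28.302) = 5.550 km.
5.36 ≤ 5.550 < 5.67 → Blue.

Blue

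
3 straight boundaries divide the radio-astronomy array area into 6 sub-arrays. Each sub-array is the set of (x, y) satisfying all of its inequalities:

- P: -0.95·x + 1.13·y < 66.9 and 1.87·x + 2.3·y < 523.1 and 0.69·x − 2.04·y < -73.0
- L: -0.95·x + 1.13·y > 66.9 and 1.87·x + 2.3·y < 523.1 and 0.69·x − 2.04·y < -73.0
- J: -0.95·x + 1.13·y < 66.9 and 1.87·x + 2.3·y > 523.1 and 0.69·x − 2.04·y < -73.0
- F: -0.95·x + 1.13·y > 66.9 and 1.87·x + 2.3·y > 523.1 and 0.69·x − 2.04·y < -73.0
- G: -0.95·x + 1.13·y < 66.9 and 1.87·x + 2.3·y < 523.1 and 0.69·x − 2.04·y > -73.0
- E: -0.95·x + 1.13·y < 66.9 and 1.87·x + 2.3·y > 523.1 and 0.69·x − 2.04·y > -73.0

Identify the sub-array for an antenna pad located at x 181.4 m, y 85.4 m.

-0.95·181.4 + 1.13·85.4 = -75.828, which is < 66.9
1.87·181.4 + 2.3·85.4 = 535.638, which is > 523.1
0.69·181.4 − 2.04·85.4 = -49.050, which is > -73.0
This sign pattern matches E.

E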